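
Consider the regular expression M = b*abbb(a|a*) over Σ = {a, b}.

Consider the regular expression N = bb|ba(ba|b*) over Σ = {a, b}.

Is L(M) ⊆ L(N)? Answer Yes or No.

No

The string abbb is in L(M) but not in L(N).
So L(M) ⊄ L(N).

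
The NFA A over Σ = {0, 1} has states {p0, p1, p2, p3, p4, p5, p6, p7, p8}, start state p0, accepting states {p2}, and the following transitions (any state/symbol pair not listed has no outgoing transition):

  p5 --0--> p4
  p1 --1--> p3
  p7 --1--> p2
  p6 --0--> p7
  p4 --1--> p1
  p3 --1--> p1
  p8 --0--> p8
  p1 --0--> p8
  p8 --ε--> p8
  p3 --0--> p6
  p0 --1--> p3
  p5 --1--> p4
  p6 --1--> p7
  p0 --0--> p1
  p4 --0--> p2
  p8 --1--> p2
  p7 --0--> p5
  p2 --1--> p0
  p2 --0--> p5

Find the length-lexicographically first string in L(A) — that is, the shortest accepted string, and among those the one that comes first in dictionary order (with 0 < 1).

A breadth-first search from p0 reaches an accepting state first via the path p0 → p1 → p8 → p2 on input 001.
No string of length < 3 is accepted (BFS exhausts all shorter strings without reaching an accepting state), and 001 is the lexicographically least accepting string of length 3.

001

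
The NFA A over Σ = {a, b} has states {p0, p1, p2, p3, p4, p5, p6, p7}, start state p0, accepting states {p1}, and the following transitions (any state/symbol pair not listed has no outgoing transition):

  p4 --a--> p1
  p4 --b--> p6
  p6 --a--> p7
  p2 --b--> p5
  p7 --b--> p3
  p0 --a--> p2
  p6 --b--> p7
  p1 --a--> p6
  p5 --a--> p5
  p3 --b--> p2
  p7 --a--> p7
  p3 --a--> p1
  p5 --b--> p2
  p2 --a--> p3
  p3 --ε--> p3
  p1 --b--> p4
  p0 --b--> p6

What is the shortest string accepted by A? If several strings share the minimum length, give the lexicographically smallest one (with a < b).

A breadth-first search from p0 reaches an accepting state first via the path p0 → p2 → p3 → p1 on input aaa.
No string of length < 3 is accepted (BFS exhausts all shorter strings without reaching an accepting state), and aaa is the lexicographically least accepting string of length 3.

aaa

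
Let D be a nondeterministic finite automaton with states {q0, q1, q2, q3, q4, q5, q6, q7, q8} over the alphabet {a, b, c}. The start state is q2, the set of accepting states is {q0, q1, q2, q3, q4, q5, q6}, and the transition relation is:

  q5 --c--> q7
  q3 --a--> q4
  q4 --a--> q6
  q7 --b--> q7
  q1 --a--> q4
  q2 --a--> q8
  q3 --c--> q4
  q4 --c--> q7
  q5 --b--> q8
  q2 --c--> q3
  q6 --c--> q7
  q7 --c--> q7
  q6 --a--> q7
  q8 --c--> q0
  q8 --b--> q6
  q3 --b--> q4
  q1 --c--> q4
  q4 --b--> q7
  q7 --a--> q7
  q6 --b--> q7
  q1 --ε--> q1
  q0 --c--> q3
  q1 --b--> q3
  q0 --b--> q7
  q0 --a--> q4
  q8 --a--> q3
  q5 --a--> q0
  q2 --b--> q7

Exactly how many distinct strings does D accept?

26

The useful subgraph on states {q0, q2, q3, q4, q6, q8} is acyclic, so L(D) is finite; the longest accepting path visits 6 useful states, giving maximum string length 5.
Counting accepting paths from q2 by length: 1 of length 0, 1 of length 1, 6 of length 2, 8 of length 3, 7 of length 4, 3 of length 5. Total 26.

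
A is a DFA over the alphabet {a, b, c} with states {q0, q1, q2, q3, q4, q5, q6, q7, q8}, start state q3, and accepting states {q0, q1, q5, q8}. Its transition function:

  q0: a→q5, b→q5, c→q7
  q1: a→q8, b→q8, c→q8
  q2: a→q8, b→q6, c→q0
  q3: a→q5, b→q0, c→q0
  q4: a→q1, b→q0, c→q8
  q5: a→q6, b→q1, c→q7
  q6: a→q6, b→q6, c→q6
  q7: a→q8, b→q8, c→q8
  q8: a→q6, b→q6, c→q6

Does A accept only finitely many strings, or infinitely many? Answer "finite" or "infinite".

The useful states (reachable from q3 and able to reach an accepting state) are {q0, q1, q3, q5, q7, q8}.
Restricted to these states the transition graph has no cycle, so every accepting path has bounded length and L is finite.

finite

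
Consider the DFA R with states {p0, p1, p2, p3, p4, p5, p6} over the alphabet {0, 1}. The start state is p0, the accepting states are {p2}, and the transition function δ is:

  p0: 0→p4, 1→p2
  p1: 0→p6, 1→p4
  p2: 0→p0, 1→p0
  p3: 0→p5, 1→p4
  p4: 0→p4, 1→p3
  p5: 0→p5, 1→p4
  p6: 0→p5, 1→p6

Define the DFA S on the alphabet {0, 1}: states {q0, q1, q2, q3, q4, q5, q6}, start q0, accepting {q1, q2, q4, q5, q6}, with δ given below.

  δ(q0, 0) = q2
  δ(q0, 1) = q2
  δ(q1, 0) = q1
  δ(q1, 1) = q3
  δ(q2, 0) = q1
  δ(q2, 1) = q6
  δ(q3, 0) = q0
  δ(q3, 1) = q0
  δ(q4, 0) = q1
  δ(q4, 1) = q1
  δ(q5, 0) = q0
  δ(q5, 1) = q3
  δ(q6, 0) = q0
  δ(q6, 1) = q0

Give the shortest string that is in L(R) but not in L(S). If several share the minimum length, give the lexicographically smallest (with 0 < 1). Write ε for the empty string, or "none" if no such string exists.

101

The string 101 is accepted by R but not by S.
No shorter string lies in the difference, and 101 is the lexicographically first length-3 string in L(R) \ L(S).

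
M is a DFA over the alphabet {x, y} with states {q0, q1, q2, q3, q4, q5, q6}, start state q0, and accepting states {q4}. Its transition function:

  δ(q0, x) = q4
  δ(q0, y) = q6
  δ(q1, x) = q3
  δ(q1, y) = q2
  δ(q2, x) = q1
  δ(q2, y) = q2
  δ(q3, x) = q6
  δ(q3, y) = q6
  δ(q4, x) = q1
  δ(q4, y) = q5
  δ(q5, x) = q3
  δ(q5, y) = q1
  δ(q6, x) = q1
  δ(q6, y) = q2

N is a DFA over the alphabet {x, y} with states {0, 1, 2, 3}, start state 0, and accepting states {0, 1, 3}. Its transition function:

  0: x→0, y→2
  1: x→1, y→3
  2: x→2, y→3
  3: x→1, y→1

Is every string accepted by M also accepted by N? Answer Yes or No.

Exploring the product automaton M × N from the start pair (q0, 0), following both machines on each input symbol, reaches 17 state pairs: (q0, 0), (q4, 0), (q6, 2), (q1, 0), (q5, 2), (q1, 2), (q2, 3), (q3, 0), (q2, 2), (q3, 2), (q1, 3), (q1, 1), (q2, 1), (q6, 0), (q6, 3), (q3, 1), (q6, 1).
M accepts in {q4} and N accepts in {0, 1, 3}. The reachable pairs whose M-component is accepting are (q4, 0); in each of them the N-component is accepting too, so the product for L(M) \ L(N) (M-component accepting, N-component rejecting) has no reachable accepting pair and the difference is empty.
Hence every string in L(M) is also in L(N).

Yes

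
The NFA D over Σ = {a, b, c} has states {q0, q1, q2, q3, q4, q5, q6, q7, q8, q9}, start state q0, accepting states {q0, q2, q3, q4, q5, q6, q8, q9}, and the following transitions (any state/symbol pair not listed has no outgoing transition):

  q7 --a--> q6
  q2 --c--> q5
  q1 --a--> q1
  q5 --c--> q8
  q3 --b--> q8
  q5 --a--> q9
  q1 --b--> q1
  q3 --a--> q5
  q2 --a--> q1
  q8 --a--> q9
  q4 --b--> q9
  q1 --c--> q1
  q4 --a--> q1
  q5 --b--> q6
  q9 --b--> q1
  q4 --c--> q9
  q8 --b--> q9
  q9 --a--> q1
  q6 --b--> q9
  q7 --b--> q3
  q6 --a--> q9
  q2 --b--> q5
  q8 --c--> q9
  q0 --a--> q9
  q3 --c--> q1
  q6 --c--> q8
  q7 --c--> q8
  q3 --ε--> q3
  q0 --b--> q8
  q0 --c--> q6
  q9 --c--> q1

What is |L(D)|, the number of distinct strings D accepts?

The useful subgraph on states {q0, q6, q8, q9} is acyclic, so L(D) is finite; the longest accepting path visits 4 useful states, giving maximum string length 3.
Counting accepting paths from q0 by length: 1 of length 0, 3 of length 1, 6 of length 2, 3 of length 3. Total 13.

13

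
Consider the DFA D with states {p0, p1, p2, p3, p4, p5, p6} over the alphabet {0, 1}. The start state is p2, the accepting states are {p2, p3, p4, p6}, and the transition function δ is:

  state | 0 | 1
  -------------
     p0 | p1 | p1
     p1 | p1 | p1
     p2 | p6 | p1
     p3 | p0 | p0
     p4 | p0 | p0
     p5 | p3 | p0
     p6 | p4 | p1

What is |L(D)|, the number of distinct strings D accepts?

3

The useful subgraph on states {p2, p4, p6} is acyclic, so L(D) is finite; the longest accepting path visits 3 useful states, giving maximum string length 2.
Counting accepting paths from p2 by length: 1 of length 0, 1 of length 1, 1 of length 2. Total 3.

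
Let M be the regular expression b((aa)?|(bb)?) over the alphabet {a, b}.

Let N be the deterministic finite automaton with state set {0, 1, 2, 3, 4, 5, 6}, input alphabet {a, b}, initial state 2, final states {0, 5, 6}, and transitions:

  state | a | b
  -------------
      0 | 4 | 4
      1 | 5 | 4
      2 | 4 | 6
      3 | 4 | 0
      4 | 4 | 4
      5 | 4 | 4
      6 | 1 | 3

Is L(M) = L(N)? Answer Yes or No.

Converting the expression M to a DFA (subset construction, then merging equivalent states) gives the minimal DFA with states {m0, m1, m2, m3, m4, m5}, start state m0, accepting states {m2, m5} and transitions m0: a→m1, b→m2; m1: a→m1, b→m1; m2: a→m3, b→m4; m3: a→m5, b→m1; m4: a→m1, b→m5; m5: a→m1, b→m1.
Exploring the product automaton M × N from the start pair (m0, 2), following both machines on each input symbol, reaches 7 state pairs: (m0, 2), (m1, 4), (m2, 6), (m3, 1), (m4, 3), (m5, 5), (m5, 0).
M accepts in {m2, m5} and N accepts in {0, 5, 6}. In every reachable pair the two components are either both accepting — (m2, 6), (m5, 5), (m5, 0) — or both non-accepting, so no string is accepted by exactly one of the machines: L(M) \ L(N) and L(N) \ L(M) are both empty.
Hence every string is accepted by M iff it is accepted by N, and the two languages coincide.

Yes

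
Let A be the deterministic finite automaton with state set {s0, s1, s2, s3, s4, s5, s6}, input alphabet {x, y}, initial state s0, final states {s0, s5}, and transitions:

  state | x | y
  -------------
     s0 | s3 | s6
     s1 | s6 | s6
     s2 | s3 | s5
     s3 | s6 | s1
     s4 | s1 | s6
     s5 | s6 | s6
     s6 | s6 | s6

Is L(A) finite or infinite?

The useful states (reachable from s0 and able to reach an accepting state) are {s0}.
Restricted to these states the transition graph has no cycle, so every accepting path has bounded length and L is finite.

finite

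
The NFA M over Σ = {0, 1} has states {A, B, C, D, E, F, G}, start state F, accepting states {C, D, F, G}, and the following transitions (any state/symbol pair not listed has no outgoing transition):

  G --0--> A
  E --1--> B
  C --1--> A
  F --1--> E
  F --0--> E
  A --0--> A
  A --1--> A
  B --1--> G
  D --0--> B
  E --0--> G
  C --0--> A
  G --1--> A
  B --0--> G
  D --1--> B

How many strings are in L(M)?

7

The useful subgraph on states {B, E, F, G} is acyclic, so L(M) is finite; the longest accepting path visits 4 useful states, giving maximum string length 3.
Counting accepting paths from F by length: 1 of length 0, 2 of length 2, 4 of length 3. Total 7.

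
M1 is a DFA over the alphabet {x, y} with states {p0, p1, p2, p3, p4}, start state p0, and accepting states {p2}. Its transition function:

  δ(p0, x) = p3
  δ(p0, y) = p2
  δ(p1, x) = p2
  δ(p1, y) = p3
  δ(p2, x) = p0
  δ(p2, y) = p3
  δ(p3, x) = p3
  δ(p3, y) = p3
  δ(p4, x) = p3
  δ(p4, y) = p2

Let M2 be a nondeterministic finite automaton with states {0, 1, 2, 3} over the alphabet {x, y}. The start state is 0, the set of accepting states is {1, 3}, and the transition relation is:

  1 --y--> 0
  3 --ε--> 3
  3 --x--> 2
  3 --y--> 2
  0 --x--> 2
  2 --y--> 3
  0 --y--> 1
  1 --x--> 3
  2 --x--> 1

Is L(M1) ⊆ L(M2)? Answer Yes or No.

The string yxy is in L(M1) but not in L(M2).
So L(M1) ⊄ L(M2).

No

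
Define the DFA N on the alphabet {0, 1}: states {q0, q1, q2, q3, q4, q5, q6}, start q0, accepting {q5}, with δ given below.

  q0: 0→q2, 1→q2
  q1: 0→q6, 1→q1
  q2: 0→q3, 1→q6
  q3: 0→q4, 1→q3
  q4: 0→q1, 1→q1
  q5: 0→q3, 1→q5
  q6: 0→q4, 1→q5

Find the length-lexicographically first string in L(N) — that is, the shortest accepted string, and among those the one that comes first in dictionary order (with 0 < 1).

A breadth-first search from q0 reaches an accepting state first via the path q0 → q2 → q6 → q5 on input 011.
No string of length < 3 is accepted (BFS exhausts all shorter strings without reaching an accepting state), and 011 is the lexicographically least accepting string of length 3.

011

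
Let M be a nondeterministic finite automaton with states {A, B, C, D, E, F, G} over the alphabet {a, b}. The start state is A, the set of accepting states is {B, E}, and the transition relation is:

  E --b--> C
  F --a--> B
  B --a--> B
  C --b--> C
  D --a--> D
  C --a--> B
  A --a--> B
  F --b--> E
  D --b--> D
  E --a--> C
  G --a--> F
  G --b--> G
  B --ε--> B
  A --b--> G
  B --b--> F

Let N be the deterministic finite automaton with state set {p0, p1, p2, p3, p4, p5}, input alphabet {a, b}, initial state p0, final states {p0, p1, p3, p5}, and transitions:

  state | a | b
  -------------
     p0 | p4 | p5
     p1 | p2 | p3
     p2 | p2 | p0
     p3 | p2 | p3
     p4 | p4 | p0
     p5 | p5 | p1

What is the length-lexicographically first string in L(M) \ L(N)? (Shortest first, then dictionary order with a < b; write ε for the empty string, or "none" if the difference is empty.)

a

The string a is accepted by M but not by N.
No shorter string lies in the difference, and a is the lexicographically first length-1 string in L(M) \ L(N).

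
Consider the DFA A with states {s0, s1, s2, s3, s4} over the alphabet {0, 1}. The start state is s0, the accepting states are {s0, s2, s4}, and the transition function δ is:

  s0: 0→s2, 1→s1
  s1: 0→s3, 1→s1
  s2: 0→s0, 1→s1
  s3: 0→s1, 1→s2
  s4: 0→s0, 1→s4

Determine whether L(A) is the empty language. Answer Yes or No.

The empty string ε is accepted: the run s0 ends in the accepting state s0.
Since at least one string is accepted, L(A) is not empty.

No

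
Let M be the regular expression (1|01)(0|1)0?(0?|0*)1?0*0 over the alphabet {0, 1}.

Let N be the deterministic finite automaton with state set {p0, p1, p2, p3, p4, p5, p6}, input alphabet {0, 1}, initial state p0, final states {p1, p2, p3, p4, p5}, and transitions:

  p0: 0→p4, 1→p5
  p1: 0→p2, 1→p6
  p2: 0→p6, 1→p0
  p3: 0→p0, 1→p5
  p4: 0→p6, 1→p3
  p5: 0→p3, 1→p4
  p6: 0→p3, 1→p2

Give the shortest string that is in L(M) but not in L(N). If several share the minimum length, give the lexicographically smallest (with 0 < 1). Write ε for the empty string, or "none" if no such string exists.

The string 100 is accepted by M but not by N.
No shorter string lies in the difference, and 100 is the lexicographically first length-3 string in L(M) \ L(N).

100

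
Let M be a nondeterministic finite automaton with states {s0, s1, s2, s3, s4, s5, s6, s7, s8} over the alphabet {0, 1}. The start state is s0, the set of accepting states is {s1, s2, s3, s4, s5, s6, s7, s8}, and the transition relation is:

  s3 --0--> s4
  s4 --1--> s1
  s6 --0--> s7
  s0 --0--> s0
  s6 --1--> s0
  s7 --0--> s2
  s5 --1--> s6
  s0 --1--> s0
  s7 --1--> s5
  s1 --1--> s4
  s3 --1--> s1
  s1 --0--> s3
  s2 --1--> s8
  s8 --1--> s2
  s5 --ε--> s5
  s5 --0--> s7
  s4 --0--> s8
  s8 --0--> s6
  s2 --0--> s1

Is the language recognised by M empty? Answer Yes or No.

The states reachable from the start state are {s0}.
None of the accepting states {s1, s2, s3, s4, s5, s6, s7, s8} is reachable, so no string is accepted and L(M) = ∅.

Yes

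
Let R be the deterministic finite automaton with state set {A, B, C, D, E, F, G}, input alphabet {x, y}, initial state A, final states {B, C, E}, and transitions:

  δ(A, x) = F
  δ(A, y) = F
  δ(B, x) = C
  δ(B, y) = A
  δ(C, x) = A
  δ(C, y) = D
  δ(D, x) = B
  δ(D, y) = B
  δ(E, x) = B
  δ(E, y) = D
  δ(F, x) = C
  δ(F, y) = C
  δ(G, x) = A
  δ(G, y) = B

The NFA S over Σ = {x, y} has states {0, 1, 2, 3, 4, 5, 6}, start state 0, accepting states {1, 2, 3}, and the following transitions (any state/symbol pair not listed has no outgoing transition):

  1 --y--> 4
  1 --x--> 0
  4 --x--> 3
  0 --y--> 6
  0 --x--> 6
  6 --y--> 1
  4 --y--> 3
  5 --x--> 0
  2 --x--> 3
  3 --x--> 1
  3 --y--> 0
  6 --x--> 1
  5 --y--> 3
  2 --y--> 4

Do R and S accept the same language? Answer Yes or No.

Exploring the product automaton R × S from the start pair (A, 0), following both machines on each input symbol, reaches 5 state pairs: (A, 0), (F, 6), (C, 1), (D, 4), (B, 3).
R accepts in {B, C, E} and S accepts in {1, 2, 3}. In every reachable pair the two components are either both accepting — (C, 1), (B, 3) — or both non-accepting, so no string is accepted by exactly one of the machines: L(R) \ L(S) and L(S) \ L(R) are both empty.
Hence every string is accepted by R iff it is accepted by S, and the two languages coincide.

Yes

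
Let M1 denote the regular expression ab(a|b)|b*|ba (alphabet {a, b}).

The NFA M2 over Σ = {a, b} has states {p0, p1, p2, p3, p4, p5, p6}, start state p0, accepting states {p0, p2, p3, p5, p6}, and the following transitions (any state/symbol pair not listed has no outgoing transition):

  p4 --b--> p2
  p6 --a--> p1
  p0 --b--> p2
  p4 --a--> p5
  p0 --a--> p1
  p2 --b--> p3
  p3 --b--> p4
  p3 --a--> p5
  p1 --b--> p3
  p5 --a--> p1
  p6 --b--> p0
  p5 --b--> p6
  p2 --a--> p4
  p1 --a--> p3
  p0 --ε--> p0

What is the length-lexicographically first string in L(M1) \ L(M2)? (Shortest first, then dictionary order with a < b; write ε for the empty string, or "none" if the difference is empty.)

The string ba is accepted by M1 but not by M2.
No shorter string lies in the difference, and ba is the lexicographically first length-2 string in L(M1) \ L(M2).

ba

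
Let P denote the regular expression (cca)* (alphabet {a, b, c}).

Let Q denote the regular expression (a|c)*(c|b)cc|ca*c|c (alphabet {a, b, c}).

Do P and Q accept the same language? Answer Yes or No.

No

The empty string ε is accepted by P but rejected by Q.
So L(P) ≠ L(Q).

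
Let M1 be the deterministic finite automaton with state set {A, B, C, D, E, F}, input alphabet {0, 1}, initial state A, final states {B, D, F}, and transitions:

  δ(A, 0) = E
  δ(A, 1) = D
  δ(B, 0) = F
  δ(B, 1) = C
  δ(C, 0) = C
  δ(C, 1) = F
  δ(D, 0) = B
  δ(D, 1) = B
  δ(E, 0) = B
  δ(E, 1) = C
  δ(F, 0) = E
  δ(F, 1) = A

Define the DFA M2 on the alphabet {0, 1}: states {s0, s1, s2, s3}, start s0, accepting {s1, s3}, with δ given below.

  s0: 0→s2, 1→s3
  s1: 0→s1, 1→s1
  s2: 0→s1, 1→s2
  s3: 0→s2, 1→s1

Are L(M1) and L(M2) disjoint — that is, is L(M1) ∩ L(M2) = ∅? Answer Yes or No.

The string 1 is accepted by both M1 and M2.
Hence L(M1) ∩ L(M2) ≠ ∅.

No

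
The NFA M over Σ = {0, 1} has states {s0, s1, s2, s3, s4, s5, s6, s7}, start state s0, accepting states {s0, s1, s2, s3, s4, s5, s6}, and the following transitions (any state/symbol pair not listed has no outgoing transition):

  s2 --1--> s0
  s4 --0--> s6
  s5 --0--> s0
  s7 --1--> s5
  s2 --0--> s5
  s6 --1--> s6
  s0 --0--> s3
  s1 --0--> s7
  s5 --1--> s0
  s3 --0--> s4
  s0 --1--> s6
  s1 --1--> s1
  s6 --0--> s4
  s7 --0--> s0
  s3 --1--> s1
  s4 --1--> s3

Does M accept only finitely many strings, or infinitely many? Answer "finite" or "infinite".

infinite

State s1 is reachable from the start and can reach an accepting state, and it lies on the cycle s1 → s1.
Traversing that cycle any number of times yields accepted strings of unbounded length, so the language is infinite.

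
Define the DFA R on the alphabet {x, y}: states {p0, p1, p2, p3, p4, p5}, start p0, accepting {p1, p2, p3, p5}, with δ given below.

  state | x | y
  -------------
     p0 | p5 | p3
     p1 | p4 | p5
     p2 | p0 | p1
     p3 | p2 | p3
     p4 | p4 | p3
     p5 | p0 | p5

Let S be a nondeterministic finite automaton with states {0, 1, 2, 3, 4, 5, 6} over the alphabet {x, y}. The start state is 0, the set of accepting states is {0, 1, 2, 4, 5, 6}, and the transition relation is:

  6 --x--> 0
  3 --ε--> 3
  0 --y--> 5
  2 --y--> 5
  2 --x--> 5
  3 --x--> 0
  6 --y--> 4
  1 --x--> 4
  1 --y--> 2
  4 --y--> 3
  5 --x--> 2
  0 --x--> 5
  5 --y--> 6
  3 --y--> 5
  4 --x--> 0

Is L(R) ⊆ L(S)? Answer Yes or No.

The string xyyy is in L(R) but not in L(S).
So L(R) ⊄ L(S).

No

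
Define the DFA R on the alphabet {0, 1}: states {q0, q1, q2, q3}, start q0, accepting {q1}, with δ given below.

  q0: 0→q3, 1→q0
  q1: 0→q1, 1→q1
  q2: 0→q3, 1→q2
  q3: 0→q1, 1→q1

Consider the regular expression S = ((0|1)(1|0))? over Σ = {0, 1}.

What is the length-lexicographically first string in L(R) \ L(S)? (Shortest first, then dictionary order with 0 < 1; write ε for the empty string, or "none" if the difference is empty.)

000

The string 000 is accepted by R but not by S.
No shorter string lies in the difference, and 000 is the lexicographically first length-3 string in L(R) \ L(S).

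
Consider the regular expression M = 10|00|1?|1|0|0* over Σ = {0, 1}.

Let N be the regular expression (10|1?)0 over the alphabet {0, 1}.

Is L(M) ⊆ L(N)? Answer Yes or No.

No

The empty string ε is in L(M) but not in L(N).
So L(M) ⊄ L(N).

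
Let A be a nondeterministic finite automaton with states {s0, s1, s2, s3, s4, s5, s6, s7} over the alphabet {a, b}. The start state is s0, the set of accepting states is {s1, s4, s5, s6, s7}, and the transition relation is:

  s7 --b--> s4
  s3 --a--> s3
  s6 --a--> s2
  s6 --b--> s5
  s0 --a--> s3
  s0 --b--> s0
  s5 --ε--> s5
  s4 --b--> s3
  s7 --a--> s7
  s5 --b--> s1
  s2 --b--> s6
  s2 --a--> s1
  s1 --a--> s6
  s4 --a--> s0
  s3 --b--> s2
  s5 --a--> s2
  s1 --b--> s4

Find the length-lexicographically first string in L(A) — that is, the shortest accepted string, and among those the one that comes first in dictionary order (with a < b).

A breadth-first search from s0 reaches an accepting state first via the path s0 → s3 → s2 → s1 on input aba.
No string of length < 3 is accepted (BFS exhausts all shorter strings without reaching an accepting state), and aba is the lexicographically least accepting string of length 3.

aba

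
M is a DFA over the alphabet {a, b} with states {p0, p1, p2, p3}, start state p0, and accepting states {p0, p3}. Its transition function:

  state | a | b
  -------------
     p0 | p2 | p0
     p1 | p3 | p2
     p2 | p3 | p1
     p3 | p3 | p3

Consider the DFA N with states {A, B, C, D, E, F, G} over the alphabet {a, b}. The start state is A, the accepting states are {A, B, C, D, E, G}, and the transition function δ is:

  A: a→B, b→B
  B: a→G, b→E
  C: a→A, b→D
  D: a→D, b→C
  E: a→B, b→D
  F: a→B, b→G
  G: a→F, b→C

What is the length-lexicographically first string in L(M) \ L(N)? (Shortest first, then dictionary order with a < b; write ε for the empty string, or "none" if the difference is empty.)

aaa

The string aaa is accepted by M but not by N.
No shorter string lies in the difference, and aaa is the lexicographically first length-3 string in L(M) \ L(N).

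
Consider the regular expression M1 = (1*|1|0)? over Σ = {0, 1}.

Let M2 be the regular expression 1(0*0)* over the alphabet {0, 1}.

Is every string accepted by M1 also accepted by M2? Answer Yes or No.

The empty string ε is in L(M1) but not in L(M2).
So L(M1) ⊄ L(M2).

No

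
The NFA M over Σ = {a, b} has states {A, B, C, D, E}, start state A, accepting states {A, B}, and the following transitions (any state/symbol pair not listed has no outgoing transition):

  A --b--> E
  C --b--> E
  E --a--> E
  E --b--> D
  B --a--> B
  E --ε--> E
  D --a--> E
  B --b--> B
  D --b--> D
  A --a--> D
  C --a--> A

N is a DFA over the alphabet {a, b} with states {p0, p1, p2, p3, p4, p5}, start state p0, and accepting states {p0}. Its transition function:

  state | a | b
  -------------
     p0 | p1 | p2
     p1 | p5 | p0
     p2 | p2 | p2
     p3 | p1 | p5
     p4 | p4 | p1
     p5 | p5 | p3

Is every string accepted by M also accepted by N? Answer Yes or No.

Exploring the product automaton M × N from the start pair (A, p0), following both machines on each input symbol, reaches 9 state pairs: (A, p0), (D, p1), (E, p2), (E, p5), (D, p0), (D, p2), (D, p3), (E, p1), (D, p5).
M accepts in {A, B} and N accepts in {p0}. The reachable pairs whose M-component is accepting are (A, p0); in each of them the N-component is accepting too, so the product for L(M) \ L(N) (M-component accepting, N-component rejecting) has no reachable accepting pair and the difference is empty.
Hence every string in L(M) is also in L(N).

Yes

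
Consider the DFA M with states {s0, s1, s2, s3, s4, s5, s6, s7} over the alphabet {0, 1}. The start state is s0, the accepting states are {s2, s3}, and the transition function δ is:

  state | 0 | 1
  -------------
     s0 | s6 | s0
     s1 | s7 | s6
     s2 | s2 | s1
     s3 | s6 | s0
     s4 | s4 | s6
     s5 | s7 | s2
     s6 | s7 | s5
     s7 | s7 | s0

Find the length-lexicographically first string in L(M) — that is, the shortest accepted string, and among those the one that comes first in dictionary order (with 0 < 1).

011

A breadth-first search from s0 reaches an accepting state first via the path s0 → s6 → s5 → s2 on input 011.
No string of length < 3 is accepted (BFS exhausts all shorter strings without reaching an accepting state), and 011 is the lexicographically least accepting string of length 3.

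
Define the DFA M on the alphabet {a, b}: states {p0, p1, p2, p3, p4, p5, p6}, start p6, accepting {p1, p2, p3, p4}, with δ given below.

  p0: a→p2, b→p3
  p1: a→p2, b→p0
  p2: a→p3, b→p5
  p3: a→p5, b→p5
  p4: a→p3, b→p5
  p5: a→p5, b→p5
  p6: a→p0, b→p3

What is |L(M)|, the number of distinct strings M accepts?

The useful subgraph on states {p0, p2, p3, p6} is acyclic, so L(M) is finite; the longest accepting path visits 4 useful states, giving maximum string length 3.
Counting accepting paths from p6 by length: 1 of length 1, 2 of length 2, 1 of length 3. Total 4.

4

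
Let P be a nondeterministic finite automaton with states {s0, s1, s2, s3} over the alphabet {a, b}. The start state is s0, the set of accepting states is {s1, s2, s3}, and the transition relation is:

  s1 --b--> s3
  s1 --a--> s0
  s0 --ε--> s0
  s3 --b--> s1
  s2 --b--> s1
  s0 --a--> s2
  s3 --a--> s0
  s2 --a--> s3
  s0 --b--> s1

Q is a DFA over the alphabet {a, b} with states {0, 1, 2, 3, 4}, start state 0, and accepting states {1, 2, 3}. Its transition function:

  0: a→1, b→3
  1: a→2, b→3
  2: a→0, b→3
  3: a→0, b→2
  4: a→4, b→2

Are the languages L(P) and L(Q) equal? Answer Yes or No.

Yes

Exploring the product automaton P × Q from the start pair (s0, 0), following both machines on each input symbol, reaches 4 state pairs: (s0, 0), (s2, 1), (s1, 3), (s3, 2).
P accepts in {s1, s2, s3} and Q accepts in {1, 2, 3}. In every reachable pair the two components are either both accepting — (s2, 1), (s1, 3), (s3, 2) — or both non-accepting, so no string is accepted by exactly one of the machines: L(P) \ L(Q) and L(Q) \ L(P) are both empty.
Hence every string is accepted by P iff it is accepted by Q, and the two languages coincide.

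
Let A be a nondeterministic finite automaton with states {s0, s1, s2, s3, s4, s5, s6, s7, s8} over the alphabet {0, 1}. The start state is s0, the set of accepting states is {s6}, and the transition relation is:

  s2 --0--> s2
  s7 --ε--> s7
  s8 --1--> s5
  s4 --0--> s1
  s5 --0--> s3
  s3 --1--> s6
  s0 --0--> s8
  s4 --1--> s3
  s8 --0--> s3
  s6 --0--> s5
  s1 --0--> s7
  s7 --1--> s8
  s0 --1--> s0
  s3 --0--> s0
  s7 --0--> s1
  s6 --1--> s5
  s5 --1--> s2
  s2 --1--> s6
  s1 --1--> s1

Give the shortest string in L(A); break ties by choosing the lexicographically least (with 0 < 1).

001

A breadth-first search from s0 reaches an accepting state first via the path s0 → s8 → s3 → s6 on input 001.
No string of length < 3 is accepted (BFS exhausts all shorter strings without reaching an accepting state), and 001 is the lexicographically least accepting string of length 3.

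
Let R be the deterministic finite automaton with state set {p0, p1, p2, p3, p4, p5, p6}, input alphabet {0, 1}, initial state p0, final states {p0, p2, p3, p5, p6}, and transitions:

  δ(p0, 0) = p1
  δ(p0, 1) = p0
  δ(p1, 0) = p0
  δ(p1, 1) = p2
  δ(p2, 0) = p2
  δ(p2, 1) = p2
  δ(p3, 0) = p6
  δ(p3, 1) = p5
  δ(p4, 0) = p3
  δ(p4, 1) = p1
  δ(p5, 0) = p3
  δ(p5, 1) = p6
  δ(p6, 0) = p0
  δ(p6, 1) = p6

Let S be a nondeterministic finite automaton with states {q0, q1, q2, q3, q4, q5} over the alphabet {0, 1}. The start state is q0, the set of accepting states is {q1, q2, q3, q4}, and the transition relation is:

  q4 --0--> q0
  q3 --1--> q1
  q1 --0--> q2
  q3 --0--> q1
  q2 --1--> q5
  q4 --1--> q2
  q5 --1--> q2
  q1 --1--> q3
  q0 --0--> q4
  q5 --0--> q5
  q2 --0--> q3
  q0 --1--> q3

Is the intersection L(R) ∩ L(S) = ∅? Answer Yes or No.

The string 1 is accepted by both R and S.
Hence L(R) ∩ L(S) ≠ ∅.

No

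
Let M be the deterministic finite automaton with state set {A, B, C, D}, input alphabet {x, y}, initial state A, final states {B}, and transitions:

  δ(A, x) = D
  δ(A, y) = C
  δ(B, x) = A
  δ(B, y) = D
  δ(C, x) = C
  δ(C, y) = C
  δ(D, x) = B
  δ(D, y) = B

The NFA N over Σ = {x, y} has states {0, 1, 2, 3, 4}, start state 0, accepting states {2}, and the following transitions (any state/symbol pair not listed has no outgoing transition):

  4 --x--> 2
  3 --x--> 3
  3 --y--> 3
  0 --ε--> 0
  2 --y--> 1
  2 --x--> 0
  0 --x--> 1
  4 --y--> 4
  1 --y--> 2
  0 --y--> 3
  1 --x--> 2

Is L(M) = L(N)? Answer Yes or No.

Yes

Exploring the product automaton M × N from the start pair (A, 0), following both machines on each input symbol, reaches 4 state pairs: (A, 0), (D, 1), (C, 3), (B, 2).
M accepts in {B} and N accepts in {2}. In every reachable pair the two components are either both accepting — (B, 2) — or both non-accepting, so no string is accepted by exactly one of the machines: L(M) \ L(N) and L(N) \ L(M) are both empty.
Hence every string is accepted by M iff it is accepted by N, and the two languages coincide.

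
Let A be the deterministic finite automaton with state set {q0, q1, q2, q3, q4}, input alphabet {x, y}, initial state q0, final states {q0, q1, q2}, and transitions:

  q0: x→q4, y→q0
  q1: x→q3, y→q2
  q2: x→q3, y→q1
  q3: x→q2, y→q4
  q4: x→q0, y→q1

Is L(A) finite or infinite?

State q0 is reachable from the start and can reach an accepting state, and it lies on the cycle q0 → q0.
Traversing that cycle any number of times yields accepted strings of unbounded length, so the language is infinite.

infinite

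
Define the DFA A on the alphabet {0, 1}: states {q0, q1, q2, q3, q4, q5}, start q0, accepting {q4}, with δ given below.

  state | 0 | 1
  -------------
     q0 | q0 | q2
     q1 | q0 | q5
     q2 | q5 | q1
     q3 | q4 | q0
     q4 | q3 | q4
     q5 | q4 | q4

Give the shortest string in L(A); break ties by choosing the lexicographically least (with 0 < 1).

100

A breadth-first search from q0 reaches an accepting state first via the path q0 → q2 → q5 → q4 on input 100.
No string of length < 3 is accepted (BFS exhausts all shorter strings without reaching an accepting state), and 100 is the lexicographically least accepting string of length 3.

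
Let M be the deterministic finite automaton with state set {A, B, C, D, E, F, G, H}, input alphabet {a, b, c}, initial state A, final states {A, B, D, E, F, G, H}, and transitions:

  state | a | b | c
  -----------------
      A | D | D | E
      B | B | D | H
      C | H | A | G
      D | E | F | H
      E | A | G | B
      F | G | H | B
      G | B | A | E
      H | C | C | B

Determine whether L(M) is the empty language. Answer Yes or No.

The empty string ε is accepted: the run A ends in the accepting state A.
Since at least one string is accepted, L(M) is not empty.

No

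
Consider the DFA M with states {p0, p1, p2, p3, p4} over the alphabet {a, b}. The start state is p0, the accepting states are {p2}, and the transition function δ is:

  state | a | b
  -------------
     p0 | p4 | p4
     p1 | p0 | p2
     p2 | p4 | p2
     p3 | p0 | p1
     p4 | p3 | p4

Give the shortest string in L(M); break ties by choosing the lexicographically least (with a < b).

A breadth-first search from p0 reaches an accepting state first via the path p0 → p4 → p3 → p1 → p2 on input aabb.
No string of length < 4 is accepted (BFS exhausts all shorter strings without reaching an accepting state), and aabb is the lexicographically least accepting string of length 4.

aabb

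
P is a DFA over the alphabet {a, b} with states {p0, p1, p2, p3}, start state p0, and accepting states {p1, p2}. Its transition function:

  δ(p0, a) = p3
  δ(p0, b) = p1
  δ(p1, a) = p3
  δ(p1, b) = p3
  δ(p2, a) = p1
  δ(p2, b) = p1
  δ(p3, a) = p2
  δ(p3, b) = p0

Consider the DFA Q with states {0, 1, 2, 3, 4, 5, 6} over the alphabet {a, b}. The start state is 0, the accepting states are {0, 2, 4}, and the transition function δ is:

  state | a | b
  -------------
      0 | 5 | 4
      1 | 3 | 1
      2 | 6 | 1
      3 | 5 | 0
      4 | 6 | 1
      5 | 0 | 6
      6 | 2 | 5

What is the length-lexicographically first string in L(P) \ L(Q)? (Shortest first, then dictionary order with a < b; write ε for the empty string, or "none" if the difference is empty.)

The string aaa is accepted by P but not by Q.
No shorter string lies in the difference, and aaa is the lexicographically first length-3 string in L(P) \ L(Q).

aaa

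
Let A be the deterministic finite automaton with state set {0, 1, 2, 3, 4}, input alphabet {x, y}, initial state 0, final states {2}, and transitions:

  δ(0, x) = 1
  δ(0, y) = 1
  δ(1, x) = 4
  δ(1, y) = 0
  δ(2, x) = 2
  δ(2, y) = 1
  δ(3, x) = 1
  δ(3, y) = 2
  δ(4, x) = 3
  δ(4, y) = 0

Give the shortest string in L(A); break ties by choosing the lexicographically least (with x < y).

A breadth-first search from 0 reaches an accepting state first via the path 0 → 1 → 4 → 3 → 2 on input xxxy.
No string of length < 4 is accepted (BFS exhausts all shorter strings without reaching an accepting state), and xxxy is the lexicographically least accepting string of length 4.

xxxy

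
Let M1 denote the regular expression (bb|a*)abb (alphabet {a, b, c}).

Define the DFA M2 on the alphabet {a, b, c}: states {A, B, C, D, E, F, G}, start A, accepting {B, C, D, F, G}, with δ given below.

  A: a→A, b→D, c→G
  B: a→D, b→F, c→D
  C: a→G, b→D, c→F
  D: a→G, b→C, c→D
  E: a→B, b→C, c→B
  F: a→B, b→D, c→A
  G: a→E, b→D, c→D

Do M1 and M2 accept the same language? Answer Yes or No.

The string b is accepted by M2 but rejected by M1.
So L(M1) ≠ L(M2).

No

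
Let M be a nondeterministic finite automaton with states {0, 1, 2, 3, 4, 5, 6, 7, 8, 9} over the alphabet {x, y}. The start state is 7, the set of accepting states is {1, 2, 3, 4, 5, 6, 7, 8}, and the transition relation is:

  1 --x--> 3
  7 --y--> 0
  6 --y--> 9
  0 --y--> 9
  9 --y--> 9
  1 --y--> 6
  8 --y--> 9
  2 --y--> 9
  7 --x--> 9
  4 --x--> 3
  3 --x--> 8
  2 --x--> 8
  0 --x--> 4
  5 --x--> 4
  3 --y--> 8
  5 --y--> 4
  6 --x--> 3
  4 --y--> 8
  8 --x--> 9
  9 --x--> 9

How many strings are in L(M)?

6

The useful subgraph on states {0, 3, 4, 7, 8} is acyclic, so L(M) is finite; the longest accepting path visits 5 useful states, giving maximum string length 4.
Counting accepting paths from 7 by length: 1 of length 0, 1 of length 2, 2 of length 3, 2 of length 4. Total 6.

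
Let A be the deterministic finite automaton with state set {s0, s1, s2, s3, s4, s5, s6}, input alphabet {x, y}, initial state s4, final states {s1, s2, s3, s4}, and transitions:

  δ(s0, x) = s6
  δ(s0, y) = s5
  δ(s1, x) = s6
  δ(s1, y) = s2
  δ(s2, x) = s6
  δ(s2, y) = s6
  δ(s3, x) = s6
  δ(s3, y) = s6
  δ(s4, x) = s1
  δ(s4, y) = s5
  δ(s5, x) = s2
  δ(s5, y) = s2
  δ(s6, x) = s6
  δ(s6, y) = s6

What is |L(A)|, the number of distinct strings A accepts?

The useful subgraph on states {s1, s2, s4, s5} is acyclic, so L(A) is finite; the longest accepting path visits 3 useful states, giving maximum string length 2.
Counting accepting paths from s4 by length: 1 of length 0, 1 of length 1, 3 of length 2. Total 5.

5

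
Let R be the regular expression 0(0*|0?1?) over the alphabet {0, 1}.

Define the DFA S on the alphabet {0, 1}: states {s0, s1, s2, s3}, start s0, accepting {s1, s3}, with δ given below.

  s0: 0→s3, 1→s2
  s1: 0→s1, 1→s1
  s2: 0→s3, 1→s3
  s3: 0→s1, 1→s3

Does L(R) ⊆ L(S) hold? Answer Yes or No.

Yes

Converting the expression R to a DFA (subset construction, then merging equivalent states) gives the minimal DFA with states {r0, r1, r2, r3, r4, r5}, start state r0, accepting states {r1, r3, r4, r5} and transitions r0: 0→r1, 1→r2; r1: 0→r3, 1→r4; r2: 0→r2, 1→r2; r3: 0→r5, 1→r4; r4: 0→r2, 1→r2; r5: 0→r5, 1→r2.
Exploring the product automaton R × S from the start pair (r0, s0), following both machines on each input symbol, reaches 9 state pairs: (r0, s0), (r1, s3), (r2, s2), (r3, s1), (r4, s3), (r2, s3), (r5, s1), (r4, s1), (r2, s1).
R accepts in {r1, r3, r4, r5} and S accepts in {s1, s3}. The reachable pairs whose R-component is accepting are (r1, s3), (r3, s1), (r4, s3), (r5, s1), (r4, s1); in each of them the S-component is accepting too, so the product for L(R) \ L(S) (R-component accepting, S-component rejecting) has no reachable accepting pair and the difference is empty.
Hence every string in L(R) is also in L(S).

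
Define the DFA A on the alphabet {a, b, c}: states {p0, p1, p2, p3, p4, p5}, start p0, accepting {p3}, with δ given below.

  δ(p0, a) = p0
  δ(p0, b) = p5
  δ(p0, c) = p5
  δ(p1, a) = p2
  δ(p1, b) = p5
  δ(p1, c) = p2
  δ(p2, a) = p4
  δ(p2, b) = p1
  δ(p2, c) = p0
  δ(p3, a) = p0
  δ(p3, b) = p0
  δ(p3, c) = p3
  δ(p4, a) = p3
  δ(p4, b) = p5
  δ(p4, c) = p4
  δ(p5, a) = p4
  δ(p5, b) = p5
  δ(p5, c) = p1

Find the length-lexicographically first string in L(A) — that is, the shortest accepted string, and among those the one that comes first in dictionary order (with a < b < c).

baa

A breadth-first search from p0 reaches an accepting state first via the path p0 → p5 → p4 → p3 on input baa.
No string of length < 3 is accepted (BFS exhausts all shorter strings without reaching an accepting state), and baa is the lexicographically least accepting string of length 3.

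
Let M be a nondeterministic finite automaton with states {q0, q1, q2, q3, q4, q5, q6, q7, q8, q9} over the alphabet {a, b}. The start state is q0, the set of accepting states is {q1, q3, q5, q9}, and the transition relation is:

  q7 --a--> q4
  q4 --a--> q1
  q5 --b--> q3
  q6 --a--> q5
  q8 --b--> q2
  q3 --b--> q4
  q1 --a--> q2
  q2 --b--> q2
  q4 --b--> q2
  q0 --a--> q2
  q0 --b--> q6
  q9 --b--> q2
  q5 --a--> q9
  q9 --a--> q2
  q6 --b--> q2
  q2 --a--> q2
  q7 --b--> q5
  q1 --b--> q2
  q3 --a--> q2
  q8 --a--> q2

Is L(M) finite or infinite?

The useful states (reachable from q0 and able to reach an accepting state) are {q0, q1, q3, q4, q5, q6, q9}.
Restricted to these states the transition graph has no cycle, so every accepting path has bounded length and L is finite.

finite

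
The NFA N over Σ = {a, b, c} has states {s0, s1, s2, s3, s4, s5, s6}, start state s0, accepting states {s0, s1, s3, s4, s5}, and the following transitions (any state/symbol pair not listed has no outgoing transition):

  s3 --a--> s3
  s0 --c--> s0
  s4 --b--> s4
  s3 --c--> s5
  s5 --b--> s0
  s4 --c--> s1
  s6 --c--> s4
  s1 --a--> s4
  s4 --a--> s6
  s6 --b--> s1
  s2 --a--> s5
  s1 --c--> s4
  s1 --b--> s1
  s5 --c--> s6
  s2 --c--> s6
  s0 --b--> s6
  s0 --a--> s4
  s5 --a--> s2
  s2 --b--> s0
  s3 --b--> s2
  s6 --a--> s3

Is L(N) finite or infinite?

infinite

State s0 is reachable from the start and can reach an accepting state, and it lies on the cycle s0 → s0.
Traversing that cycle any number of times yields accepted strings of unbounded length, so the language is infinite.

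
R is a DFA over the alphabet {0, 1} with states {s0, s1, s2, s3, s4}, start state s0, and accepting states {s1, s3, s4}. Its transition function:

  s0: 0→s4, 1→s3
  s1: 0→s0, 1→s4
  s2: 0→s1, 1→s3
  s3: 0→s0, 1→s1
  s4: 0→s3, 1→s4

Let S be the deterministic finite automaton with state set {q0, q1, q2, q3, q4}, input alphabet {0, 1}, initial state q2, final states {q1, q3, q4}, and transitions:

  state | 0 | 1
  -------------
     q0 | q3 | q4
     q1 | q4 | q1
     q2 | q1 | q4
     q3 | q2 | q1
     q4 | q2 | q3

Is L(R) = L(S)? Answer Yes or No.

Exploring the product automaton R × S from the start pair (s0, q2), following both machines on each input symbol, reaches 4 state pairs: (s0, q2), (s4, q1), (s3, q4), (s1, q3).
R accepts in {s1, s3, s4} and S accepts in {q1, q3, q4}. In every reachable pair the two components are either both accepting — (s4, q1), (s3, q4), (s1, q3) — or both non-accepting, so no string is accepted by exactly one of the machines: L(R) \ L(S) and L(S) \ L(R) are both empty.
Hence every string is accepted by R iff it is accepted by S, and the two languages coincide.

Yes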